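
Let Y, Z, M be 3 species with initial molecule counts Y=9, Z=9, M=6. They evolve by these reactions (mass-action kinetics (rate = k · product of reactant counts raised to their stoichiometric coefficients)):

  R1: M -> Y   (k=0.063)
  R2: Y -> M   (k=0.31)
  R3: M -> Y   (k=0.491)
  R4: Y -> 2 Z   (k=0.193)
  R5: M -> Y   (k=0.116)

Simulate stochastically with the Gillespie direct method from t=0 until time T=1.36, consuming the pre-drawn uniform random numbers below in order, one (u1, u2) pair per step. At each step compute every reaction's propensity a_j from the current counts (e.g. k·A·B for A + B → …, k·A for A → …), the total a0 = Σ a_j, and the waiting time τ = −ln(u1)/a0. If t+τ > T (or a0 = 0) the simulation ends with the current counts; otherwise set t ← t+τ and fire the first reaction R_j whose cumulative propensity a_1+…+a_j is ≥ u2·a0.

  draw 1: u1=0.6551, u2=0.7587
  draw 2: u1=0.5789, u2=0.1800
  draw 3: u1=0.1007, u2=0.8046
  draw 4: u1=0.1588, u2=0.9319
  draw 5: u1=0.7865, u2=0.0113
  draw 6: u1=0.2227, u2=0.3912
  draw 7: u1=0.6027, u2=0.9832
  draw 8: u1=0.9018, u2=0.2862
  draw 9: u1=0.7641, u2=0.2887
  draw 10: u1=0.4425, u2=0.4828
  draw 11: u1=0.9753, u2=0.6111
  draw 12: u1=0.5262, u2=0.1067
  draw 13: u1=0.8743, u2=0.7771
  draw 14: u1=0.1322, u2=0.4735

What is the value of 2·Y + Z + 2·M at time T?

Check how each reaction changes W = 2·Y + Z + 2·M (weight of products minus weight of reactants):
R1: M -> Y: (2·1) − (2·1) = 2 − 2 = 0
R2: Y -> M: (2·1) − (2·1) = 2 − 2 = 0
R3: M -> Y: (2·1) − (2·1) = 2 − 2 = 0
R4: Y -> 2 Z: (1·2) − (2·1) = 2 − 2 = 0
R5: M -> Y: (2·1) − (2·1) = 2 − 2 = 0
Every reaction leaves W unchanged, so W is conserved and no simulation is needed: W(T) = W(0) = 2·9 + 9 + 2·6 = 39

Value at T = 39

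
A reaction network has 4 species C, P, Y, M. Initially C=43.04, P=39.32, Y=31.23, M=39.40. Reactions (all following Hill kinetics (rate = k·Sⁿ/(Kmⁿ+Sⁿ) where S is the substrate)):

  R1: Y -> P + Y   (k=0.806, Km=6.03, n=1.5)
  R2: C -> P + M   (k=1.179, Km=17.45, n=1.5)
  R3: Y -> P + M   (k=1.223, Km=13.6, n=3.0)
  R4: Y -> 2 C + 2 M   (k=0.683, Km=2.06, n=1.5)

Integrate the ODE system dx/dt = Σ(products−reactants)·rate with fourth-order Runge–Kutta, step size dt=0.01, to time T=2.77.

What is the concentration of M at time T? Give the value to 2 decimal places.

RK4 with dt=0.01: 277 steps to T=2.77. Trajectory (selected grid times):
t=0.00: C=43.04 P=39.32 Y=31.23 M=39.40
t=0.31: C=43.17 P=40.19 Y=30.67 M=40.46
t=0.62: C=43.29 P=41.06 Y=30.12 M=41.51
t=0.92: C=43.41 P=41.90 Y=29.58 M=42.53
t=1.23: C=43.54 P=42.76 Y=29.03 M=43.58
t=1.54: C=43.66 P=43.62 Y=28.48 M=44.63
t=1.85: C=43.78 P=44.48 Y=27.93 M=45.68
t=2.15: C=43.90 P=45.31 Y=27.40 M=46.69
t=2.46: C=44.02 P=46.17 Y=26.86 M=47.74
t=2.77: C=44.15 P=47.02 Y=26.31 M=48.78
Read off M at T=2.77: 48.78

M at T = 48.78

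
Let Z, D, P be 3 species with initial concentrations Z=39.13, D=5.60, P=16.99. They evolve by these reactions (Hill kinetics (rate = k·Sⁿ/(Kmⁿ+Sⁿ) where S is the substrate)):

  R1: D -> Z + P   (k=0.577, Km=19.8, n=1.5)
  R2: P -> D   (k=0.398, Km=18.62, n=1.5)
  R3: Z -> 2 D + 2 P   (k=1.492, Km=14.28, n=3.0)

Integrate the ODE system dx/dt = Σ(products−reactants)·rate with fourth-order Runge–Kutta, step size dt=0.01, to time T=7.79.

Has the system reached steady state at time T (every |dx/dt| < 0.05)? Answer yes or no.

RK4 with dt=0.01: 779 steps to T=7.79. Trajectory (selected grid times):
t=0.00: Z=39.13 D=5.60 P=16.99
t=0.87: Z=37.98 D=8.16 P=19.38
t=1.73: Z=36.89 D=10.65 P=21.75
t=2.60: Z=35.82 D=13.14 P=24.15
t=3.46: Z=34.81 D=15.56 P=26.54
t=4.33: Z=33.82 D=17.99 P=28.96
t=5.19: Z=32.87 D=20.36 P=31.35
t=6.06: Z=31.94 D=22.72 P=33.76
t=6.92: Z=31.05 D=25.03 P=36.15
t=7.79: Z=30.17 D=27.34 P=38.55
Rates at T: R1=0.3570, R2=0.2980, R3=1.3490
dx/dt at T (Σ net stoichiometry × rate): Z=-0.9920, D=+2.6390, P=+2.7571
Largest |dx/dt| is |+2.7571| (P) ≥ 0.05 → not steady.

Steady state at T: no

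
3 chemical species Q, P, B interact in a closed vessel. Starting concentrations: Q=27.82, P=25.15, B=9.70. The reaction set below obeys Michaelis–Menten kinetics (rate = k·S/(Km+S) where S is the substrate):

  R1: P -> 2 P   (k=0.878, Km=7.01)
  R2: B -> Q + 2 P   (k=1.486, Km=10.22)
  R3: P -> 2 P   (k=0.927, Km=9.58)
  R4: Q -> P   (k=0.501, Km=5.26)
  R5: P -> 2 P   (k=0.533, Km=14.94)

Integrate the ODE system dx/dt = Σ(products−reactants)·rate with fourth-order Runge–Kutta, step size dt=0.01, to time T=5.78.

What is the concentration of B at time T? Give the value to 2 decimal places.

B at T = 6.01

RK4 with dt=0.01: 578 steps to T=5.78. Trajectory (selected grid times):
t=0.00: Q=27.82 P=25.15 B=9.70
t=0.64: Q=28.01 P=27.43 B=9.24
t=1.28: Q=28.18 P=29.71 B=8.80
t=1.93: Q=28.35 P=32.03 B=8.36
t=2.57: Q=28.50 P=34.30 B=7.93
t=3.21: Q=28.64 P=36.56 B=7.52
t=3.85: Q=28.77 P=38.82 B=7.13
t=4.50: Q=28.88 P=41.10 B=6.74
t=5.14: Q=28.98 P=43.33 B=6.37
t=5.78: Q=29.07 P=45.55 B=6.01
Read off B at T=5.78: 6.01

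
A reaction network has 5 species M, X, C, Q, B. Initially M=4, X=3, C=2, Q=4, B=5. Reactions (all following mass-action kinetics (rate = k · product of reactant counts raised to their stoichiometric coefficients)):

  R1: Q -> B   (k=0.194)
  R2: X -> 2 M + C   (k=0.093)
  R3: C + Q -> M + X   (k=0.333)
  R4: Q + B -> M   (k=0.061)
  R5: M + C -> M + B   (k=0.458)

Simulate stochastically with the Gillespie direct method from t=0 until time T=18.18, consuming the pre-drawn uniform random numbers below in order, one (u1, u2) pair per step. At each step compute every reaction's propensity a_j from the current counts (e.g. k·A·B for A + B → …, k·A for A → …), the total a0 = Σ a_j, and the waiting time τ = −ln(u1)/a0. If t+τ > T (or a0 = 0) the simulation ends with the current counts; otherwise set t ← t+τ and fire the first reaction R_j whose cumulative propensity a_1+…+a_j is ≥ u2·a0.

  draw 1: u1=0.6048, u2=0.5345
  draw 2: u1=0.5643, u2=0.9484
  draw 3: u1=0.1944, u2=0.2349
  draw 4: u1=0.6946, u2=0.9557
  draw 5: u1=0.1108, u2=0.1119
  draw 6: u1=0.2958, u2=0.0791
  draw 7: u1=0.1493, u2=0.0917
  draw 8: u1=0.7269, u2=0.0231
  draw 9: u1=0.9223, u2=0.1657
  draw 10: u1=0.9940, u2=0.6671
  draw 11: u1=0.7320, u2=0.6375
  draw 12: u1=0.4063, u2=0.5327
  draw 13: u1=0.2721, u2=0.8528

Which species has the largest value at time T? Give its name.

Dominant species at T: M

t=0.000: M=4 X=3 C=2 Q=4 B=5
Draw 1: a1=0.776, a2=0.279, a3=2.664, a4=1.220, a5=3.664, a0=8.603; τ=−ln(0.6048)/8.603=0.058 → t=0.058; u2·a0=0.5345·8.603=4.598; a1+…+a3=3.719 < 4.598 ≤ a1+…+a4=4.939 → R4 fires; M=5 X=3 C=2 Q=3 B=4
Draw 2: a1=0.582, a2=0.279, a3=1.998, a4=0.732, a5=4.580, a0=8.171; τ=−ln(0.5643)/8.171=0.070 → t=0.128; u2·a0=0.9484·8.171=7.749; a1+…+a4=3.591 < 7.749 ≤ a1+…+a5=8.171 → R5 fires; M=5 X=3 C=1 Q=3 B=5
Draw 3: a1=0.582, a2=0.279, a3=0.999, a4=0.915, a5=2.290, a0=5.065; τ=−ln(0.1944)/5.065=0.323 → t=0.452; u2·a0=0.2349·5.065=1.190; a1+a2=0.861 < 1.190 ≤ a1+…+a3=1.860 → R3 fires; M=6 X=4 C=0 Q=2 B=5
Draw 4: a1=0.388, a2=0.372, a3=0.000, a4=0.610, a5=0.000, a0=1.370; τ=−ln(0.6946)/1.370=0.266 → t=0.718; u2·a0=0.9557·1.370=1.309; a1+…+a3=0.760 < 1.309 ≤ a1+…+a4=1.370 → R4 fires; M=7 X=4 C=0 Q=1 B=4
Draw 5: a1=0.194, a2=0.372, a3=0.000, a4=0.244, a5=0.000, a0=0.810; τ=−ln(0.1108)/0.810=2.716 → t=3.434; u2·a0=0.1119·0.810=0.091 ≤ a1=0.194 → R1 fires; M=7 X=4 C=0 Q=0 B=5
Draw 6: a1=0.000, a2=0.372, a3=0.000, a4=0.000, a5=0.000, a0=0.372; τ=−ln(0.2958)/0.372=3.274 → t=6.708; u2·a0=0.0791·0.372=0.029; a1=0.000 < 0.029 ≤ a1+a2=0.372 → R2 fires; M=9 X=3 C=1 Q=0 B=5
Draw 7: a1=0.000, a2=0.279, a3=0.000, a4=0.000, a5=4.122, a0=4.401; τ=−ln(0.1493)/4.401=0.432 → t=7.140; u2·a0=0.0917·4.401=0.404; a1+…+a4=0.279 < 0.404 ≤ a1+…+a5=4.401 → R5 fires; M=9 X=3 C=0 Q=0 B=6
Draw 8: a1=0.000, a2=0.279, a3=0.000, a4=0.000, a5=0.000, a0=0.279; τ=−ln(0.7269)/0.279=1.143 → t=8.284; u2·a0=0.0231·0.279=0.006; a1=0.000 < 0.006 ≤ a1+a2=0.279 → R2 fires; M=11 X=2 C=1 Q=0 B=6
Draw 9: a1=0.000, a2=0.186, a3=0.000, a4=0.000, a5=5.038, a0=5.224; τ=−ln(0.9223)/5.224=0.015 → t=8.299; u2·a0=0.1657·5.224=0.866; a1+…+a4=0.186 < 0.866 ≤ a1+…+a5=5.224 → R5 fires; M=11 X=2 C=0 Q=0 B=7
Draw 10: a1=0.000, a2=0.186, a3=0.000, a4=0.000, a5=0.000, a0=0.186; τ=−ln(0.9940)/0.186=0.032 → t=8.332; u2·a0=0.6671·0.186=0.124; a1=0.000 < 0.124 ≤ a1+a2=0.186 → R2 fires; M=13 X=1 C=1 Q=0 B=7
Draw 11: a1=0.000, a2=0.093, a3=0.000, a4=0.000, a5=5.954, a0=6.047; τ=−ln(0.7320)/6.047=0.052 → t=8.383; u2·a0=0.6375·6.047=3.855; a1+…+a4=0.093 < 3.855 ≤ a1+…+a5=6.047 → R5 fires; M=13 X=1 C=0 Q=0 B=8
Draw 12: a1=0.000, a2=0.093, a3=0.000, a4=0.000, a5=0.000, a0=0.093; τ=−ln(0.4063)/0.093=9.685 → t=18.068; u2·a0=0.5327·0.093=0.050; a1=0.000 < 0.050 ≤ a1+a2=0.093 → R2 fires; M=15 X=0 C=1 Q=0 B=8
Draw 13: a1=0.000, a2=0.000, a3=0.000, a4=0.000, a5=6.870, a0=6.870; τ=−ln(0.2721)/6.870=0.189 → t=18.257 > T=18.18: stop.
At T=18.18: M=15 X=0 C=1 Q=0 B=8; the largest is M.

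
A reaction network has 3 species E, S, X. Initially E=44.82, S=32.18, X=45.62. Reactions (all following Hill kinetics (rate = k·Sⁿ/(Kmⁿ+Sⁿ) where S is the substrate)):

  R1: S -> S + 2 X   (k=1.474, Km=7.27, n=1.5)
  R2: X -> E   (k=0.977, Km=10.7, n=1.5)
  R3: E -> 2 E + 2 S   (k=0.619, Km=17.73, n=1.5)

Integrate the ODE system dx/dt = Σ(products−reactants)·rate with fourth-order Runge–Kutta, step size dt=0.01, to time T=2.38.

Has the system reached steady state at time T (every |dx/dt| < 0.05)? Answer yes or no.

RK4 with dt=0.01: 238 steps to T=2.38. Trajectory (selected grid times):
t=0.00: E=44.82 S=32.18 X=45.62
t=0.26: E=45.18 S=32.44 X=46.08
t=0.53: E=45.55 S=32.71 X=46.57
t=0.79: E=45.91 S=32.97 X=47.03
t=1.06: E=46.28 S=33.24 X=47.52
t=1.32: E=46.64 S=33.50 X=47.98
t=1.59: E=47.02 S=33.77 X=48.47
t=1.85: E=47.38 S=34.03 X=48.93
t=2.12: E=47.75 S=34.30 X=49.42
t=2.38: E=48.11 S=34.56 X=49.89
Rates at T: R1=1.3443, R2=0.8887, R3=0.5058
dx/dt at T (Σ net stoichiometry × rate): E=+1.3946, S=+1.0117, X=+1.7999
Largest |dx/dt| is |+1.7999| (X) ≥ 0.05 → not steady.

Steady state at T: no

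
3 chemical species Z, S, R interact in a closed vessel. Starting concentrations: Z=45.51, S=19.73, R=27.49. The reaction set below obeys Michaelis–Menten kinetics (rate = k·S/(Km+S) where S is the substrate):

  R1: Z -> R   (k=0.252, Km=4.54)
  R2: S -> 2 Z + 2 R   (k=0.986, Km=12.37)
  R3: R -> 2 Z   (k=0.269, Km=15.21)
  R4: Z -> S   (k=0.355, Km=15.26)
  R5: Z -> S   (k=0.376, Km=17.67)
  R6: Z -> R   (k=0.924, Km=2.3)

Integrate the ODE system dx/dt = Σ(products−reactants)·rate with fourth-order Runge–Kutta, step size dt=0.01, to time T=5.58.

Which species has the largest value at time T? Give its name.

Dominant species at T: Z

RK4 with dt=0.01: 558 steps to T=5.58. Trajectory (selected grid times):
t=0.00: Z=45.51 S=19.73 R=27.49
t=0.62: Z=45.46 S=19.69 R=28.82
t=1.24: Z=45.41 S=19.64 R=30.15
t=1.86: Z=45.36 S=19.60 R=31.47
t=2.48: Z=45.32 S=19.56 R=32.80
t=3.10: Z=45.28 S=19.52 R=34.12
t=3.72: Z=45.24 S=19.48 R=35.44
t=4.34: Z=45.20 S=19.43 R=36.75
t=4.96: Z=45.16 S=19.39 R=38.07
t=5.58: Z=45.13 S=19.35 R=39.38
At T=5.58: Z=45.13 S=19.35 R=39.38; the largest is Z.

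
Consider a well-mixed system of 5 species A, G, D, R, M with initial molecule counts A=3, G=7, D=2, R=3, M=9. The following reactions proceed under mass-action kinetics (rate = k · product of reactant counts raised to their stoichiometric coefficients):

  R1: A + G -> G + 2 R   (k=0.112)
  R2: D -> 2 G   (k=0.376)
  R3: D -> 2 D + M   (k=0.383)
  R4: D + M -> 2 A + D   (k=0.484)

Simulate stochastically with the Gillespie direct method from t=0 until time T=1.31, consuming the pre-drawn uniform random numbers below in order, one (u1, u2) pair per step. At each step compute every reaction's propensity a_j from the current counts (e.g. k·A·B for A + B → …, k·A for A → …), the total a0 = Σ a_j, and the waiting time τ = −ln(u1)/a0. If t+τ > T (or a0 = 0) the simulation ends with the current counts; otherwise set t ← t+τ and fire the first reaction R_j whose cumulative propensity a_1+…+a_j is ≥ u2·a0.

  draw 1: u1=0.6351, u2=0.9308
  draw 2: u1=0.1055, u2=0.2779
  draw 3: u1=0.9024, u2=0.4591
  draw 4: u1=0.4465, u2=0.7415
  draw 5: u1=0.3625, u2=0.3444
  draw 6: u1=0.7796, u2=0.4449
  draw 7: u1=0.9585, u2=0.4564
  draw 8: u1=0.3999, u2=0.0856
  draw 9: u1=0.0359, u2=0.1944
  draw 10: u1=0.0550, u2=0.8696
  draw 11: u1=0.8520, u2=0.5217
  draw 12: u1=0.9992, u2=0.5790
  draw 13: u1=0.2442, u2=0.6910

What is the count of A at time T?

A at T = 4

t=0.000: A=3 G=7 D=2 R=3 M=9
Draw 1: a1=2.352, a2=0.752, a3=0.766, a4=8.712, a0=12.582; τ=−ln(0.6351)/12.582=0.036 → t=0.036; u2·a0=0.9308·12.582=11.711; a1+…+a3=3.870 < 11.711 ≤ a1+…+a4=12.582 → R4 fires; A=5 G=7 D=2 R=3 M=8
Draw 2: a1=3.920, a2=0.752, a3=0.766, a4=7.744, a0=13.182; τ=−ln(0.1055)/13.182=0.171 → t=0.207; u2·a0=0.2779·13.182=3.663 ≤ a1=3.920 → R1 fires; A=4 G=7 D=2 R=5 M=8
Draw 3: a1=3.136, a2=0.752, a3=0.766, a4=7.744, a0=12.398; τ=−ln(0.9024)/12.398=0.008 → t=0.215; u2·a0=0.4591·12.398=5.692; a1+…+a3=4.654 < 5.692 ≤ a1+…+a4=12.398 → R4 fires; A=6 G=7 D=2 R=5 M=7
Draw 4: a1=4.704, a2=0.752, a3=0.766, a4=6.776, a0=12.998; τ=−ln(0.4465)/12.998=0.062 → t=0.277; u2·a0=0.7415·12.998=9.638; a1+…+a3=6.222 < 9.638 ≤ a1+…+a4=12.998 → R4 fires; A=8 G=7 D=2 R=5 M=6
Draw 5: a1=6.272, a2=0.752, a3=0.766, a4=5.808, a0=13.598; τ=−ln(0.3625)/13.598=0.075 → t=0.352; u2·a0=0.3444·13.598=4.683 ≤ a1=6.272 → R1 fires; A=7 G=7 D=2 R=7 M=6
Draw 6: a1=5.488, a2=0.752, a3=0.766, a4=5.808, a0=12.814; τ=−ln(0.7796)/12.814=0.019 → t=0.371; u2·a0=0.4449·12.814=5.701; a1=5.488 < 5.701 ≤ a1+a2=6.240 → R2 fires; A=7 G=9 D=1 R=7 M=6
Draw 7: a1=7.056, a2=0.376, a3=0.383, a4=2.904, a0=10.719; τ=−ln(0.9585)/10.719=0.004 → t=0.375; u2·a0=0.4564·10.719=4.892 ≤ a1=7.056 → R1 fires; A=6 G=9 D=1 R=9 M=6
Draw 8: a1=6.048, a2=0.376, a3=0.383, a4=2.904, a0=9.711; τ=−ln(0.3999)/9.711=0.094 → t=0.469; u2·a0=0.0856·9.711=0.831 ≤ a1=6.048 → R1 fires; A=5 G=9 D=1 R=11 M=6
Draw 9: a1=5.040, a2=0.376, a3=0.383, a4=2.904, a0=8.703; τ=−ln(0.0359)/8.703=0.382 → t=0.852; u2·a0=0.1944·8.703=1.692 ≤ a1=5.040 → R1 fires; A=4 G=9 D=1 R=13 M=6
Draw 10: a1=4.032, a2=0.376, a3=0.383, a4=2.904, a0=7.695; τ=−ln(0.0550)/7.695=0.377 → t=1.229; u2·a0=0.8696·7.695=6.692; a1+…+a3=4.791 < 6.692 ≤ a1+…+a4=7.695 → R4 fires; A=6 G=9 D=1 R=13 M=5
Draw 11: a1=6.048, a2=0.376, a3=0.383, a4=2.420, a0=9.227; τ=−ln(0.8520)/9.227=0.017 → t=1.246; u2·a0=0.5217·9.227=4.814 ≤ a1=6.048 → R1 fires; A=5 G=9 D=1 R=15 M=5
Draw 12: a1=5.040, a2=0.376, a3=0.383, a4=2.420, a0=8.219; τ=−ln(0.9992)/8.219=0.000 → t=1.246; u2·a0=0.5790·8.219=4.759 ≤ a1=5.040 → R1 fires; A=4 G=9 D=1 R=17 M=5
Draw 13: a1=4.032, a2=0.376, a3=0.383, a4=2.420, a0=7.211; τ=−ln(0.2442)/7.211=0.196 → t=1.442 > T=1.31: stop.
Read off A at T=1.31: 4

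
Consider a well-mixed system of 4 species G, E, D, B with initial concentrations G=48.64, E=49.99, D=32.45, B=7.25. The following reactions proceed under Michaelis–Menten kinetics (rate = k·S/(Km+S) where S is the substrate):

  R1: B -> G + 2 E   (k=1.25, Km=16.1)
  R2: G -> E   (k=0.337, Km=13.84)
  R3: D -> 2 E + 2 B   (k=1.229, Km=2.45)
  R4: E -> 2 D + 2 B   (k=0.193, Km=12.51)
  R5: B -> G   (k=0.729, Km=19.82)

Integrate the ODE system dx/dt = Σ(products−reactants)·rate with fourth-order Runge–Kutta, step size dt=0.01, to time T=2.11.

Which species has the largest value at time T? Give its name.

Dominant species at T: E

RK4 with dt=0.01: 211 steps to T=2.11. Trajectory (selected grid times):
t=0.00: G=48.64 E=49.99 D=32.45 B=7.25
t=0.23: G=48.72 E=50.72 D=32.26 B=7.71
t=0.47: G=48.80 E=51.49 D=32.06 B=8.18
t=0.70: G=48.89 E=52.24 D=31.87 B=8.63
t=0.94: G=48.99 E=53.03 D=31.67 B=9.09
t=1.17: G=49.09 E=53.79 D=31.48 B=9.53
t=1.41: G=49.19 E=54.59 D=31.28 B=9.98
t=1.64: G=49.30 E=55.36 D=31.09 B=10.41
t=1.88: G=49.42 E=56.17 D=30.89 B=10.85
t=2.11: G=49.54 E=56.95 D=30.70 B=11.27
At T=2.11: G=49.54 E=56.95 D=30.70 B=11.27; the largest is E.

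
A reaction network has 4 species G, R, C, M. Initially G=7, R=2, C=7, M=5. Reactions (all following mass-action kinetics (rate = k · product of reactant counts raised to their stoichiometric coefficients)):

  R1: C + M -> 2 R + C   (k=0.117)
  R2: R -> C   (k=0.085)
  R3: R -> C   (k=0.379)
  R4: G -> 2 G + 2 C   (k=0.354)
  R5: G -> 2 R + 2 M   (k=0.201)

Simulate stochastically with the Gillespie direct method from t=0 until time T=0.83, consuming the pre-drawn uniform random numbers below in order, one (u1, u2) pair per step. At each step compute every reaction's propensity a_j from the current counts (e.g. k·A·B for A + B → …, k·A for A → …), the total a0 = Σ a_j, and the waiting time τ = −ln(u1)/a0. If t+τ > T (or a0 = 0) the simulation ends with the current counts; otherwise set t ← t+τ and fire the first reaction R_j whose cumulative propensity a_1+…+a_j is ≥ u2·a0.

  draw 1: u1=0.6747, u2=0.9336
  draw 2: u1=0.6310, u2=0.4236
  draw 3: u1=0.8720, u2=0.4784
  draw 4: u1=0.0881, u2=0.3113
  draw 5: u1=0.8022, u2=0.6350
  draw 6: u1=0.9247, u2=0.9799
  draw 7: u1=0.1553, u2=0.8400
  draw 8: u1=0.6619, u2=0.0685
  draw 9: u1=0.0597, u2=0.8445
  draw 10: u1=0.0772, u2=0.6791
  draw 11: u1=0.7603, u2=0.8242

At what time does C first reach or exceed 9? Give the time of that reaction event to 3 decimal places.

t=0.000: G=7 R=2 C=7 M=5
Draw 1: a1=4.095, a2=0.170, a3=0.758, a4=2.478, a5=1.407, a0=8.908; τ=−ln(0.6747)/8.908=0.044 → t=0.044; u2·a0=0.9336·8.908=8.317; a1+…+a4=7.501 < 8.317 ≤ a1+…+a5=8.908 → R5 fires; G=6 R=4 C=7 M=7
Draw 2: a1=5.733, a2=0.340, a3=1.516, a4=2.124, a5=1.206, a0=10.919; τ=−ln(0.6310)/10.919=0.042 → t=0.086; u2·a0=0.4236·10.919=4.625 ≤ a1=5.733 → R1 fires; G=6 R=6 C=7 M=6
Draw 3: a1=4.914, a2=0.510, a3=2.274, a4=2.124, a5=1.206, a0=11.028; τ=−ln(0.8720)/11.028=0.012 → t=0.099; u2·a0=0.4784·11.028=5.276; a1=4.914 < 5.276 ≤ a1+a2=5.424 → R2 fires; G=6 R=5 C=8 M=6
Draw 4: a1=5.616, a2=0.425, a3=1.895, a4=2.124, a5=1.206, a0=11.266; τ=−ln(0.0881)/11.266=0.216 → t=0.314; u2·a0=0.3113·11.266=3.507 ≤ a1=5.616 → R1 fires; G=6 R=7 C=8 M=5
Draw 5: a1=4.680, a2=0.595, a3=2.653, a4=2.124, a5=1.206, a0=11.258; τ=−ln(0.8022)/11.258=0.020 → t=0.334; u2·a0=0.6350·11.258=7.149; a1+a2=5.275 < 7.149 ≤ a1+…+a3=7.928 → R3 fires; G=6 R=6 C=9 M=5
Draw 6: a1=5.265, a2=0.510, a3=2.274, a4=2.124, a5=1.206, a0=11.379; τ=−ln(0.9247)/11.379=0.007 → t=0.341; u2·a0=0.9799·11.379=11.150; a1+…+a4=10.173 < 11.150 ≤ a1+…+a5=11.379 → R5 fires; G=5 R=8 C=9 M=7
Draw 7: a1=7.371, a2=0.680, a3=3.032, a4=1.770, a5=1.005, a0=13.858; τ=−ln(0.1553)/13.858=0.134 → t=0.475; u2·a0=0.8400·13.858=11.641; a1+…+a3=11.083 < 11.641 ≤ a1+…+a4=12.853 → R4 fires; G=6 R=8 C=11 M=7
Draw 8: a1=9.009, a2=0.680, a3=3.032, a4=2.124, a5=1.206, a0=16.051; τ=−ln(0.6619)/16.051=0.026 → t=0.501; u2·a0=0.0685·16.051=1.099 ≤ a1=9.009 → R1 fires; G=6 R=10 C=11 M=6
Draw 9: a1=7.722, a2=0.850, a3=3.790, a4=2.124, a5=1.206, a0=15.692; τ=−ln(0.0597)/15.692=0.180 → t=0.681; u2·a0=0.8445·15.692=13.252; a1+…+a3=12.362 < 13.252 ≤ a1+…+a4=14.486 → R4 fires; G=7 R=10 C=13 M=6
Draw 10: a1=9.126, a2=0.850, a3=3.790, a4=2.478, a5=1.407, a0=17.651; τ=−ln(0.0772)/17.651=0.145 → t=0.826; u2·a0=0.6791·17.651=11.987; a1+a2=9.976 < 11.987 ≤ a1+…+a3=13.766 → R3 fires; G=7 R=9 C=14 M=6
Draw 11: a1=9.828, a2=0.765, a3=3.411, a4=2.478, a5=1.407, a0=17.889; τ=−ln(0.7603)/17.889=0.015 → t=0.841 > T=0.83: stop.
C first becomes ≥ 9 when it reaches 9 at the event at t=0.334.

Threshold first reached at t = 0.334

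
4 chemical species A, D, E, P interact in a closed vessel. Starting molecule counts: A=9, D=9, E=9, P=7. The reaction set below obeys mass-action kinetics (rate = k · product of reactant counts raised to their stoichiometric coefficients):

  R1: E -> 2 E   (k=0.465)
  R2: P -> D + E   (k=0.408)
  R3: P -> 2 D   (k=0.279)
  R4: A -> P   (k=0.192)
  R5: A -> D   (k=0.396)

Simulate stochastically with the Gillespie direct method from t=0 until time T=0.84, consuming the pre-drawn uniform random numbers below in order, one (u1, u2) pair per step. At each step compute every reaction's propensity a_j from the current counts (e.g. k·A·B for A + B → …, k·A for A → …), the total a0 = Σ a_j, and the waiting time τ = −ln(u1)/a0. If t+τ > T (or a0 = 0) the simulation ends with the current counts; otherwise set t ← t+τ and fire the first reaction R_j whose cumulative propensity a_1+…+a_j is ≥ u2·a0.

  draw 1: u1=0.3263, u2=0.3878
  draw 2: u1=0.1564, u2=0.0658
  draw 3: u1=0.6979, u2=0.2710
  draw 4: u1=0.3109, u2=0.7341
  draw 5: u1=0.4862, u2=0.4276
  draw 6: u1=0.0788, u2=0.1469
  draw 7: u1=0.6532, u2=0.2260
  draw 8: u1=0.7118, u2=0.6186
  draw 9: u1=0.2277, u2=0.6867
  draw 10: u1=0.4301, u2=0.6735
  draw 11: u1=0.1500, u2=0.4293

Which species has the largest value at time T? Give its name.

t=0.000: A=9 D=9 E=9 P=7
Draw 1: a1=4.185, a2=2.856, a3=1.953, a4=1.728, a5=3.564, a0=14.286; τ=−ln(0.3263)/14.286=0.078 → t=0.078; u2·a0=0.3878·14.286=5.540; a1=4.185 < 5.540 ≤ a1+a2=7.041 → R2 fires; A=9 D=10 E=10 P=6
Draw 2: a1=4.650, a2=2.448, a3=1.674, a4=1.728, a5=3.564, a0=14.064; τ=−ln(0.1564)/14.064=0.132 → t=0.210; u2·a0=0.0658·14.064=0.925 ≤ a1=4.650 → R1 fires; A=9 D=10 E=11 P=6
Draw 3: a1=5.115, a2=2.448, a3=1.674, a4=1.728, a5=3.564, a0=14.529; τ=−ln(0.6979)/14.529=0.025 → t=0.235; u2·a0=0.2710·14.529=3.937 ≤ a1=5.115 → R1 fires; A=9 D=10 E=12 P=6
Draw 4: a1=5.580, a2=2.448, a3=1.674, a4=1.728, a5=3.564, a0=14.994; τ=−ln(0.3109)/14.994=0.078 → t=0.313; u2·a0=0.7341·14.994=11.007; a1+…+a3=9.702 < 11.007 ≤ a1+…+a4=11.430 → R4 fires; A=8 D=10 E=12 P=7
Draw 5: a1=5.580, a2=2.856, a3=1.953, a4=1.536, a5=3.168, a0=15.093; τ=−ln(0.4862)/15.093=0.048 → t=0.361; u2·a0=0.4276·15.093=6.454; a1=5.580 < 6.454 ≤ a1+a2=8.436 → R2 fires; A=8 D=11 E=13 P=6
Draw 6: a1=6.045, a2=2.448, a3=1.674, a4=1.536, a5=3.168, a0=14.871; τ=−ln(0.0788)/14.871=0.171 → t=0.532; u2·a0=0.1469·14.871=2.185 ≤ a1=6.045 → R1 fires; A=8 D=11 E=14 P=6
Draw 7: a1=6.510, a2=2.448, a3=1.674, a4=1.536, a5=3.168, a0=15.336; τ=−ln(0.6532)/15.336=0.028 → t=0.559; u2·a0=0.2260·15.336=3.466 ≤ a1=6.510 → R1 fires; A=8 D=11 E=15 P=6
Draw 8: a1=6.975, a2=2.448, a3=1.674, a4=1.536, a5=3.168, a0=15.801; τ=−ln(0.7118)/15.801=0.022 → t=0.581; u2·a0=0.6186·15.801=9.774; a1+a2=9.423 < 9.774 ≤ a1+…+a3=11.097 → R3 fires; A=8 D=13 E=15 P=5
Draw 9: a1=6.975, a2=2.040, a3=1.395, a4=1.536, a5=3.168, a0=15.114; τ=−ln(0.2277)/15.114=0.098 → t=0.679; u2·a0=0.6867·15.114=10.379; a1+a2=9.015 < 10.379 ≤ a1+…+a3=10.410 → R3 fires; A=8 D=15 E=15 P=4
Draw 10: a1=6.975, a2=1.632, a3=1.116, a4=1.536, a5=3.168, a0=14.427; τ=−ln(0.4301)/14.427=0.058 → t=0.737; u2·a0=0.6735·14.427=9.717; a1+a2=8.607 < 9.717 ≤ a1+…+a3=9.723 → R3 fires; A=8 D=17 E=15 P=3
Draw 11: a1=6.975, a2=1.224, a3=0.837, a4=1.536, a5=3.168, a0=13.740; τ=−ln(0.1500)/13.740=0.138 → t=0.875 > T=0.84: stop.
At T=0.84: A=8 D=17 E=15 P=3; the largest is D.

Dominant species at T: D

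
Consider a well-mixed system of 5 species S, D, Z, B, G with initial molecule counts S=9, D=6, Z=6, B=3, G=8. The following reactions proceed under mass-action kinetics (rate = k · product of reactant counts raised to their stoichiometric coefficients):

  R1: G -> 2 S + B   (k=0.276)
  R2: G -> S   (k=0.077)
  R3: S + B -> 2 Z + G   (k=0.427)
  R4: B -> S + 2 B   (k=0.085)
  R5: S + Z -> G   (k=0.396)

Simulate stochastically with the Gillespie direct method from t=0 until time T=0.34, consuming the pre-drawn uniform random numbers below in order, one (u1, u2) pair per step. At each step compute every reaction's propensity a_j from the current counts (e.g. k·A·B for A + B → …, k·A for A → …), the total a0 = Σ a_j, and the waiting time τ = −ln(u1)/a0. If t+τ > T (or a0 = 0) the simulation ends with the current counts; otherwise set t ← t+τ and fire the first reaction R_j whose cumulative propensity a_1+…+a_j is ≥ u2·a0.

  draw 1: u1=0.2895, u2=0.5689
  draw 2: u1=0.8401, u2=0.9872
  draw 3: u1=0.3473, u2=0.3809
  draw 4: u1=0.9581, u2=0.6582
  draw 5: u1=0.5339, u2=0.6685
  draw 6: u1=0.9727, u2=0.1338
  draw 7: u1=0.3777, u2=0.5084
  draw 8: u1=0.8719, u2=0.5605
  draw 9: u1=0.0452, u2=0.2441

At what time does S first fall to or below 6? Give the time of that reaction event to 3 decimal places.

Threshold first reached at t = 0.085

t=0.000: S=9 D=6 Z=6 B=3 G=8
Draw 1: a1=2.208, a2=0.616, a3=11.529, a4=0.255, a5=21.384, a0=35.992; τ=−ln(0.2895)/35.992=0.034 → t=0.034; u2·a0=0.5689·35.992=20.476; a1+…+a4=14.608 < 20.476 ≤ a1+…+a5=35.992 → R5 fires; S=8 D=6 Z=5 B=3 G=9
Draw 2: a1=2.484, a2=0.693, a3=10.248, a4=0.255, a5=15.840, a0=29.520; τ=−ln(0.8401)/29.520=0.006 → t=0.040; u2·a0=0.9872·29.520=29.142; a1+…+a4=13.680 < 29.142 ≤ a1+…+a5=29.520 → R5 fires; S=7 D=6 Z=4 B=3 G=10
Draw 3: a1=2.760, a2=0.770, a3=8.967, a4=0.255, a5=11.088, a0=23.840; τ=−ln(0.3473)/23.840=0.044 → t=0.085; u2·a0=0.3809·23.840=9.081; a1+a2=3.530 < 9.081 ≤ a1+…+a3=12.497 → R3 fires; S=6 D=6 Z=6 B=2 G=11
Draw 4: a1=3.036, a2=0.847, a3=5.124, a4=0.170, a5=14.256, a0=23.433; τ=−ln(0.9581)/23.433=0.002 → t=0.087; u2·a0=0.6582·23.433=15.424; a1+…+a4=9.177 < 15.424 ≤ a1+…+a5=23.433 → R5 fires; S=5 D=6 Z=5 B=2 G=12
Draw 5: a1=3.312, a2=0.924, a3=4.270, a4=0.170, a5=9.900, a0=18.576; τ=−ln(0.5339)/18.576=0.034 → t=0.120; u2·a0=0.6685·18.576=12.418; a1+…+a4=8.676 < 12.418 ≤ a1+…+a5=18.576 → R5 fires; S=4 D=6 Z=4 B=2 G=13
Draw 6: a1=3.588, a2=1.001, a3=3.416, a4=0.170, a5=6.336, a0=14.511; τ=−ln(0.9727)/14.511=0.002 → t=0.122; u2·a0=0.1338·14.511=1.942 ≤ a1=3.588 → R1 fires; S=6 D=6 Z=4 B=3 G=12
Draw 7: a1=3.312, a2=0.924, a3=7.686, a4=0.255, a5=9.504, a0=21.681; τ=−ln(0.3777)/21.681=0.045 → t=0.167; u2·a0=0.5084·21.681=11.023; a1+a2=4.236 < 11.023 ≤ a1+…+a3=11.922 → R3 fires; S=5 D=6 Z=6 B=2 G=13
Draw 8: a1=3.588, a2=1.001, a3=4.270, a4=0.170, a5=11.880, a0=20.909; τ=−ln(0.8719)/20.909=0.007 → t=0.174; u2·a0=0.5605·20.909=11.719; a1+…+a4=9.029 < 11.719 ≤ a1+…+a5=20.909 → R5 fires; S=4 D=6 Z=5 B=2 G=14
Draw 9: a1=3.864, a2=1.078, a3=3.416, a4=0.170, a5=7.920, a0=16.448; τ=−ln(0.0452)/16.448=0.188 → t=0.362 > T=0.34: stop.
S first becomes ≤ 6 when it reaches 6 at the event at t=0.085.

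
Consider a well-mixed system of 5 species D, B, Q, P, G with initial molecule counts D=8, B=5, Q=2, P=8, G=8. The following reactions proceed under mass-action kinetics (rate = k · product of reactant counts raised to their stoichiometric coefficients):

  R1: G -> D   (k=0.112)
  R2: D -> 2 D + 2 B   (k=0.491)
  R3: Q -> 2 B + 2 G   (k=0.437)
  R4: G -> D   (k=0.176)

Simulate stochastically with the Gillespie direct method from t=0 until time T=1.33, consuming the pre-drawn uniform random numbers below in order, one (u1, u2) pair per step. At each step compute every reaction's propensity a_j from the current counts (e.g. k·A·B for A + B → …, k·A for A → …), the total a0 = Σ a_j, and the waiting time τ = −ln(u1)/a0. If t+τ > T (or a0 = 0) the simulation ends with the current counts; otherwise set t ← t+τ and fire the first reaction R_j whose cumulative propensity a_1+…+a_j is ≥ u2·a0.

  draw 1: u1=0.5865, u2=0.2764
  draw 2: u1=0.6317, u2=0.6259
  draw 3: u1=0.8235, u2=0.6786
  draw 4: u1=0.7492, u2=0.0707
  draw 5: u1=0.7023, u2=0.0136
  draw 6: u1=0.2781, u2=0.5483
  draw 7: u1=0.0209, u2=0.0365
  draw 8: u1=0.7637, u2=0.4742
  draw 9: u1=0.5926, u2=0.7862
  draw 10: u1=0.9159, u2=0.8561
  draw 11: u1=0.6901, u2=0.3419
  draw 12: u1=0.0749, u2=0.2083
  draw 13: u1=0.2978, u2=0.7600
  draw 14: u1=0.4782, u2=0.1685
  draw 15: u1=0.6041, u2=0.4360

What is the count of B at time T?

B at T = 27

t=0.000: D=8 B=5 Q=2 P=8 G=8
Draw 1: a1=0.896, a2=3.928, a3=0.874, a4=1.408, a0=7.106; τ=−ln(0.5865)/7.106=0.075 → t=0.075; u2·a0=0.2764·7.106=1.964; a1=0.896 < 1.964 ≤ a1+a2=4.824 → R2 fires; D=9 B=7 Q=2 P=8 G=8
Draw 2: a1=0.896, a2=4.419, a3=0.874, a4=1.408, a0=7.597; τ=−ln(0.6317)/7.597=0.060 → t=0.136; u2·a0=0.6259·7.597=4.755; a1=0.896 < 4.755 ≤ a1+a2=5.315 → R2 fires; D=10 B=9 Q=2 P=8 G=8
Draw 3: a1=0.896, a2=4.910, a3=0.874, a4=1.408, a0=8.088; τ=−ln(0.8235)/8.088=0.024 → t=0.160; u2·a0=0.6786·8.088=5.489; a1=0.896 < 5.489 ≤ a1+a2=5.806 → R2 fires; D=11 B=11 Q=2 P=8 G=8
Draw 4: a1=0.896, a2=5.401, a3=0.874, a4=1.408, a0=8.579; τ=−ln(0.7492)/8.579=0.034 → t=0.193; u2·a0=0.0707·8.579=0.607 ≤ a1=0.896 → R1 fires; D=12 B=11 Q=2 P=8 G=7
Draw 5: a1=0.784, a2=5.892, a3=0.874, a4=1.232, a0=8.782; τ=−ln(0.7023)/8.782=0.040 → t=0.233; u2·a0=0.0136·8.782=0.119 ≤ a1=0.784 → R1 fires; D=13 B=11 Q=2 P=8 G=6
Draw 6: a1=0.672, a2=6.383, a3=0.874, a4=1.056, a0=8.985; τ=−ln(0.2781)/8.985=0.142 → t=0.376; u2·a0=0.5483·8.985=4.926; a1=0.672 < 4.926 ≤ a1+a2=7.055 → R2 fires; D=14 B=13 Q=2 P=8 G=6
Draw 7: a1=0.672, a2=6.874, a3=0.874, a4=1.056, a0=9.476; τ=−ln(0.0209)/9.476=0.408 → t=0.784; u2·a0=0.0365·9.476=0.346 ≤ a1=0.672 → R1 fires; D=15 B=13 Q=2 P=8 G=5
Draw 8: a1=0.560, a2=7.365, a3=0.874, a4=0.880, a0=9.679; τ=−ln(0.7637)/9.679=0.028 → t=0.812; u2·a0=0.4742·9.679=4.590; a1=0.560 < 4.590 ≤ a1+a2=7.925 → R2 fires; D=16 B=15 Q=2 P=8 G=5
Draw 9: a1=0.560, a2=7.856, a3=0.874, a4=0.880, a0=10.170; τ=−ln(0.5926)/10.170=0.051 → t=0.863; u2·a0=0.7862·10.170=7.996; a1=0.560 < 7.996 ≤ a1+a2=8.416 → R2 fires; D=17 B=17 Q=2 P=8 G=5
Draw 10: a1=0.560, a2=8.347, a3=0.874, a4=0.880, a0=10.661; τ=−ln(0.9159)/10.661=0.008 → t=0.872; u2·a0=0.8561·10.661=9.127; a1+a2=8.907 < 9.127 ≤ a1+…+a3=9.781 → R3 fires; D=17 B=19 Q=1 P=8 G=7
Draw 11: a1=0.784, a2=8.347, a3=0.437, a4=1.232, a0=10.800; τ=−ln(0.6901)/10.800=0.034 → t=0.906; u2·a0=0.3419·10.800=3.693; a1=0.784 < 3.693 ≤ a1+a2=9.131 → R2 fires; D=18 B=21 Q=1 P=8 G=7
Draw 12: a1=0.784, a2=8.838, a3=0.437, a4=1.232, a0=11.291; τ=−ln(0.0749)/11.291=0.230 → t=1.135; u2·a0=0.2083·11.291=2.352; a1=0.784 < 2.352 ≤ a1+a2=9.622 → R2 fires; D=19 B=23 Q=1 P=8 G=7
Draw 13: a1=0.784, a2=9.329, a3=0.437, a4=1.232, a0=11.782; τ=−ln(0.2978)/11.782=0.103 → t=1.238; u2·a0=0.7600·11.782=8.954; a1=0.784 < 8.954 ≤ a1+a2=10.113 → R2 fires; D=20 B=25 Q=1 P=8 G=7
Draw 14: a1=0.784, a2=9.820, a3=0.437, a4=1.232, a0=12.273; τ=−ln(0.4782)/12.273=0.060 → t=1.298; u2·a0=0.1685·12.273=2.068; a1=0.784 < 2.068 ≤ a1+a2=10.604 → R2 fires; D=21 B=27 Q=1 P=8 G=7
Draw 15: a1=0.784, a2=10.311, a3=0.437, a4=1.232, a0=12.764; τ=−ln(0.6041)/12.764=0.039 → t=1.338 > T=1.33: stop.
Read off B at T=1.33: 27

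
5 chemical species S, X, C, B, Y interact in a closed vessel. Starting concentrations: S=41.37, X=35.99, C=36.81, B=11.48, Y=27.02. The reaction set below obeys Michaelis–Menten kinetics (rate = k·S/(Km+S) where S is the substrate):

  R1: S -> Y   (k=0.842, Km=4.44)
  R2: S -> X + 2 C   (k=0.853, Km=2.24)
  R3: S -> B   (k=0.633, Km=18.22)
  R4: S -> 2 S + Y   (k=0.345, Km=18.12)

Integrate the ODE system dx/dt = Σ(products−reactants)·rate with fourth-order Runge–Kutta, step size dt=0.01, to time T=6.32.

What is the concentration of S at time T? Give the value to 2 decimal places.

RK4 with dt=0.01: 632 steps to T=6.32. Trajectory (selected grid times):
t=0.00: S=41.37 X=35.99 C=36.81 B=11.48 Y=27.02
t=0.70: S=40.13 X=36.56 C=37.94 B=11.79 Y=27.72
t=1.40: S=38.90 X=37.12 C=39.07 B=12.09 Y=28.41
t=2.11: S=37.65 X=37.69 C=40.22 B=12.39 Y=29.12
t=2.81: S=36.43 X=38.26 C=41.34 B=12.69 Y=29.80
t=3.51: S=35.21 X=38.82 C=42.47 B=12.98 Y=30.49
t=4.21: S=34.00 X=39.38 C=43.59 B=13.27 Y=31.17
t=4.92: S=32.77 X=39.95 C=44.72 B=13.57 Y=31.86
t=5.62: S=31.56 X=40.50 C=45.84 B=13.85 Y=32.53
t=6.32: S=30.37 X=41.06 C=46.95 B=14.13 Y=33.20
Read off S at T=6.32: 30.37

S at T = 30.37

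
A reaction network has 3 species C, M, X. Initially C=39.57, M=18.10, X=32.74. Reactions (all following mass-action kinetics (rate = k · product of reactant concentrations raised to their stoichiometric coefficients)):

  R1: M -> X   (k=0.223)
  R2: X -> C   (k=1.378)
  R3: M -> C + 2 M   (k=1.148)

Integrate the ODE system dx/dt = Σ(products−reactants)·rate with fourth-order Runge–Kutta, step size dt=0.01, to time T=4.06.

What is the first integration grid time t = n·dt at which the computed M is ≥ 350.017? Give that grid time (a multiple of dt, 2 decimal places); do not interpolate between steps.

Threshold first reached at t = 3.21

RK4 with dt=0.01: 406 steps to T=4.06. Trajectory (selected grid times):
t=0.00: C=39.57 M=18.10 X=32.74
t=0.45: C=66.83 M=27.44 X=19.33
t=0.90: C=94.17 M=41.61 X=12.99
t=1.35: C=128.07 M=63.10 X=10.93
t=1.80: C=175.42 M=95.67 X=11.86
t=2.26: C=246.93 M=146.41 X=15.55
t=2.71: C=352.28 M=222.00 X=22.24
t=3.16: C=511.40 M=336.61 X=32.99
t=3.20: C=528.99 M=349.29 X=34.20
t=3.21: C=533.50 M=352.54 X=34.51
t=3.61: C=752.32 M=510.38 X=49.63
t=4.06: C=1117.44 M=773.88 X=75.05
M(3.20)=349.293 < 350.017 but M(3.21)=352.539 ≥ 350.017, so the first grid time is t=3.21.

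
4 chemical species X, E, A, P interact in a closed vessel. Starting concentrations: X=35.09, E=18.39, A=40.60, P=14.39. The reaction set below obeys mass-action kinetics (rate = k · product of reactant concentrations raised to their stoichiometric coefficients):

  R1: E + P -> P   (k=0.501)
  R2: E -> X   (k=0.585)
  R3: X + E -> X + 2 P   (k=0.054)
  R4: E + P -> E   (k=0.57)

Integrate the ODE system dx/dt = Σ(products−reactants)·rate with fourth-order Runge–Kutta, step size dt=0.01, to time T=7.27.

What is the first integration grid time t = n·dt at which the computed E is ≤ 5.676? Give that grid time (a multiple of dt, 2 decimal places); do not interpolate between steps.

RK4 with dt=0.01: 727 steps to T=7.27. Trajectory (selected grid times):
t=0.00: X=35.09 E=18.39 A=40.60 P=14.39
t=0.14: X=35.96 E=5.78 A=40.60 P=10.01
t=0.15: X=35.99 E=5.36 A=40.60 P=9.91
t=0.81: X=36.42 E=0.05 A=40.60 P=8.87
t=1.62: X=36.43 E=0.00 A=40.60 P=8.86
t=2.42: X=36.43 E=0.00 A=40.60 P=8.86
t=3.23: X=36.43 E=0.00 A=40.60 P=8.86
t=4.04: X=36.43 E=0.00 A=40.60 P=8.86
t=4.85: X=36.43 E=0.00 A=40.60 P=8.86
t=5.65: X=36.43 E=0.00 A=40.60 P=8.86
t=6.46: X=36.43 E=0.00 A=40.60 P=8.86
t=7.27: X=36.43 E=0.00 A=40.60 P=8.86
E(0.14)=5.784 > 5.676 but E(0.15)=5.365 ≤ 5.676, so the first grid time is t=0.15.

Threshold first reached at t = 0.15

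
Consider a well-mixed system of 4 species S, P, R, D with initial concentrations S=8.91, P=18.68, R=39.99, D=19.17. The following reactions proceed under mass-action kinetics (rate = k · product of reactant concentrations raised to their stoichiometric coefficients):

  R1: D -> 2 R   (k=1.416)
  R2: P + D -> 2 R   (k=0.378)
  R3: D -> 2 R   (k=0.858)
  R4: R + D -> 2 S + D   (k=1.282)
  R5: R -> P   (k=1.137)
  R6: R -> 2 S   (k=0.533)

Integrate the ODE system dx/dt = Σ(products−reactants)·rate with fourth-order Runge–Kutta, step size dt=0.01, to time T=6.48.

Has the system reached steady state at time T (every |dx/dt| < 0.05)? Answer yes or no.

RK4 with dt=0.01: 648 steps to T=6.48. Trajectory (selected grid times):
t=0.00: S=8.91 P=18.68 R=39.99 D=19.17
t=0.72: S=136.14 P=14.26 R=5.50 D=0.10
t=1.44: S=138.80 P=16.86 R=1.70 D=0.00
t=2.16: S=139.56 P=17.67 R=0.51 D=0.00
t=2.88: S=139.79 P=17.92 R=0.15 D=0.00
t=3.60: S=139.86 P=17.99 R=0.05 D=0.00
t=4.32: S=139.88 P=18.01 R=0.01 D=0.00
t=5.04: S=139.88 P=18.02 R=0.00 D=0.00
t=5.76: S=139.89 P=18.02 R=0.00 D=0.00
t=6.48: S=139.89 P=18.02 R=0.00 D=0.00
Rates at T: R1=0.0000, R2=0.0000, R3=0.0000, R4=0.0000, R5=0.0004, R6=0.0002
dx/dt at T (Σ net stoichiometry × rate): S=+0.0004, P=+0.0004, R=-0.0006, D=-0.0000
Largest |dx/dt| is |-0.0006| (R) < 0.05 → steady.

Steady state at T: yes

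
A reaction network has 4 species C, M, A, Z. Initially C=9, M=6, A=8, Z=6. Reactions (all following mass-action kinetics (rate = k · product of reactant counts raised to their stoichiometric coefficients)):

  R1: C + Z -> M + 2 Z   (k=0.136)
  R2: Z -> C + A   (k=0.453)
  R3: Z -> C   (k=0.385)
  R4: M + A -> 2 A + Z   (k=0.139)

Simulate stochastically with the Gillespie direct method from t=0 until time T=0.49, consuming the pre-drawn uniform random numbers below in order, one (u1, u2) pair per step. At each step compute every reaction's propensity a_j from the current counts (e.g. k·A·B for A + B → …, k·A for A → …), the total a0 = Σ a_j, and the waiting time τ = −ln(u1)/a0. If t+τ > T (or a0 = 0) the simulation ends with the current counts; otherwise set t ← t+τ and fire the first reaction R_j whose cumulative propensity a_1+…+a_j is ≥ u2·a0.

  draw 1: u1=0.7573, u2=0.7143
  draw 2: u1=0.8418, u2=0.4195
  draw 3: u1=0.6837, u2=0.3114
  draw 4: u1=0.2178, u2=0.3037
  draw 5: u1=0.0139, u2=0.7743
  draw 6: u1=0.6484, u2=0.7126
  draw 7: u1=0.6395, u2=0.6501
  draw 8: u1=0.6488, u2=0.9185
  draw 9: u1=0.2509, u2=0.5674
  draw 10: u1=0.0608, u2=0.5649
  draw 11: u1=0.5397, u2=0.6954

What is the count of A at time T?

t=0.000: C=9 M=6 A=8 Z=6
Draw 1: a1=7.344, a2=2.718, a3=2.310, a4=6.672, a0=19.044; τ=−ln(0.7573)/19.044=0.015 → t=0.015; u2·a0=0.7143·19.044=13.603; a1+…+a3=12.372 < 13.603 ≤ a1+…+a4=19.044 → R4 fires; C=9 M=5 A=9 Z=7
Draw 2: a1=8.568, a2=3.171, a3=2.695, a4=6.255, a0=20.689; τ=−ln(0.8418)/20.689=0.008 → t=0.023; u2·a0=0.4195·20.689=8.679; a1=8.568 < 8.679 ≤ a1+a2=11.739 → R2 fires; C=10 M=5 A=10 Z=6
Draw 3: a1=8.160, a2=2.718, a3=2.310, a4=6.950, a0=20.138; τ=−ln(0.6837)/20.138=0.019 → t=0.042; u2·a0=0.3114·20.138=6.271 ≤ a1=8.160 → R1 fires; C=9 M=6 A=10 Z=7
Draw 4: a1=8.568, a2=3.171, a3=2.695, a4=8.340, a0=22.774; τ=−ln(0.2178)/22.774=0.067 → t=0.109; u2·a0=0.3037·22.774=6.916 ≤ a1=8.568 → R1 fires; C=8 M=7 A=10 Z=8
Draw 5: a1=8.704, a2=3.624, a3=3.080, a4=9.730, a0=25.138; τ=−ln(0.0139)/25.138=0.170 → t=0.279; u2·a0=0.7743·25.138=19.464; a1+…+a3=15.408 < 19.464 ≤ a1+…+a4=25.138 → R4 fires; C=8 M=6 A=11 Z=9
Draw 6: a1=9.792, a2=4.077, a3=3.465, a4=9.174, a0=26.508; τ=−ln(0.6484)/26.508=0.016 → t=0.295; u2·a0=0.7126·26.508=18.890; a1+…+a3=17.334 < 18.890 ≤ a1+…+a4=26.508 → R4 fires; C=8 M=5 A=12 Z=10
Draw 7: a1=10.880, a2=4.530, a3=3.850, a4=8.340, a0=27.600; τ=−ln(0.6395)/27.600=0.016 → t=0.311; u2·a0=0.6501·27.600=17.943; a1+a2=15.410 < 17.943 ≤ a1+…+a3=19.260 → R3 fires; C=9 M=5 A=12 Z=9
Draw 8: a1=11.016, a2=4.077, a3=3.465, a4=8.340, a0=26.898; τ=−ln(0.6488)/26.898=0.016 → t=0.327; u2·a0=0.9185·26.898=24.706; a1+…+a3=18.558 < 24.706 ≤ a1+…+a4=26.898 → R4 fires; C=9 M=4 A=13 Z=10
Draw 9: a1=12.240, a2=4.530, a3=3.850, a4=7.228, a0=27.848; τ=−ln(0.2509)/27.848=0.050 → t=0.377; u2·a0=0.5674·27.848=15.801; a1=12.240 < 15.801 ≤ a1+a2=16.770 → R2 fires; C=10 M=4 A=14 Z=9
Draw 10: a1=12.240, a2=4.077, a3=3.465, a4=7.784, a0=27.566; τ=−ln(0.0608)/27.566=0.102 → t=0.479; u2·a0=0.5649·27.566=15.572; a1=12.240 < 15.572 ≤ a1+a2=16.317 → R2 fires; C=11 M=4 A=15 Z=8
Draw 11: a1=11.968, a2=3.624, a3=3.080, a4=8.340, a0=27.012; τ=−ln(0.5397)/27.012=0.023 → t=0.502 > T=0.49: stop.
Read off A at T=0.49: 15

A at T = 15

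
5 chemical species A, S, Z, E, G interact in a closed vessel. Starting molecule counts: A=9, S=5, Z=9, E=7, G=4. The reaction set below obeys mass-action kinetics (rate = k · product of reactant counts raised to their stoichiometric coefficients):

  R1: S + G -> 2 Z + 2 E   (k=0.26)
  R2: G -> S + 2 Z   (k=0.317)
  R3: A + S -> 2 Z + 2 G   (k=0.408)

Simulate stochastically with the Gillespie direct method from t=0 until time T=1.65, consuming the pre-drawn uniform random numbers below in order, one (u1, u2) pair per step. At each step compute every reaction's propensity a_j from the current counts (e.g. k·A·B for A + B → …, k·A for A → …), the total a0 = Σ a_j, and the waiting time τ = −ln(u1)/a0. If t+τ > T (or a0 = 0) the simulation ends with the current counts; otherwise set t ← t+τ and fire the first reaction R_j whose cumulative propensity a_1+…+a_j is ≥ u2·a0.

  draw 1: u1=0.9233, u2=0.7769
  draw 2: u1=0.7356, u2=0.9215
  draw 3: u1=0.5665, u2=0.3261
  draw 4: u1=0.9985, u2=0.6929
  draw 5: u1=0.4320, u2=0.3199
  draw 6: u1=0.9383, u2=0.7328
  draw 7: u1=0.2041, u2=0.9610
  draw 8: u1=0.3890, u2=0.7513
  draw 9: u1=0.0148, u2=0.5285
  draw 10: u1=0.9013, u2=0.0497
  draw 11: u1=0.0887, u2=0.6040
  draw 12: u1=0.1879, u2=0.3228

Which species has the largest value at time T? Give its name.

Dominant species at T: Z

t=0.000: A=9 S=5 Z=9 E=7 G=4
Draw 1: a1=5.200, a2=1.268, a3=18.360, a0=24.828; τ=−ln(0.9233)/24.828=0.003 → t=0.003; u2·a0=0.7769·24.828=19.289; a1+a2=6.468 < 19.289 ≤ a1+…+a3=24.828 → R3 fires; A=8 S=4 Z=11 E=7 G=6
Draw 2: a1=6.240, a2=1.902, a3=13.056, a0=21.198; τ=−ln(0.7356)/21.198=0.014 → t=0.018; u2·a0=0.9215·21.198=19.534; a1+a2=8.142 < 19.534 ≤ a1+…+a3=21.198 → R3 fires; A=7 S=3 Z=13 E=7 G=8
Draw 3: a1=6.240, a2=2.536, a3=8.568, a0=17.344; τ=−ln(0.5665)/17.344=0.033 → t=0.050; u2·a0=0.3261·17.344=5.656 ≤ a1=6.240 → R1 fires; A=7 S=2 Z=15 E=9 G=7
Draw 4: a1=3.640, a2=2.219, a3=5.712, a0=11.571; τ=−ln(0.9985)/11.571=0.000 → t=0.051; u2·a0=0.6929·11.571=8.018; a1+a2=5.859 < 8.018 ≤ a1+…+a3=11.571 → R3 fires; A=6 S=1 Z=17 E=9 G=9
Draw 5: a1=2.340, a2=2.853, a3=2.448, a0=7.641; τ=−ln(0.4320)/7.641=0.110 → t=0.160; u2·a0=0.3199·7.641=2.444; a1=2.340 < 2.444 ≤ a1+a2=5.193 → R2 fires; A=6 S=2 Z=19 E=9 G=8
Draw 6: a1=4.160, a2=2.536, a3=4.896, a0=11.592; τ=−ln(0.9383)/11.592=0.005 → t=0.166; u2·a0=0.7328·11.592=8.495; a1+a2=6.696 < 8.495 ≤ a1+…+a3=11.592 → R3 fires; A=5 S=1 Z=21 E=9 G=10
Draw 7: a1=2.600, a2=3.170, a3=2.040, a0=7.810; τ=−ln(0.2041)/7.810=0.203 → t=0.369; u2·a0=0.9610·7.810=7.505; a1+a2=5.770 < 7.505 ≤ a1+…+a3=7.810 → R3 fires; A=4 S=0 Z=23 E=9 G=12
Draw 8: a1=0.000, a2=3.804, a3=0.000, a0=3.804; τ=−ln(0.3890)/3.804=0.248 → t=0.618; u2·a0=0.7513·3.804=2.858; a1=0.000 < 2.858 ≤ a1+a2=3.804 → R2 fires; A=4 S=1 Z=25 E=9 G=11
Draw 9: a1=2.860, a2=3.487, a3=1.632, a0=7.979; τ=−ln(0.0148)/7.979=0.528 → t=1.146; u2·a0=0.5285·7.979=4.217; a1=2.860 < 4.217 ≤ a1+a2=6.347 → R2 fires; A=4 S=2 Z=27 E=9 G=10
Draw 10: a1=5.200, a2=3.170, a3=3.264, a0=11.634; τ=−ln(0.9013)/11.634=0.009 → t=1.155; u2·a0=0.0497·11.634=0.578 ≤ a1=5.200 → R1 fires; A=4 S=1 Z=29 E=11 G=9
Draw 11: a1=2.340, a2=2.853, a3=1.632, a0=6.825; τ=−ln(0.0887)/6.825=0.355 → t=1.510; u2·a0=0.6040·6.825=4.122; a1=2.340 < 4.122 ≤ a1+a2=5.193 → R2 fires; A=4 S=2 Z=31 E=11 G=8
Draw 12: a1=4.160, a2=2.536, a3=3.264, a0=9.960; τ=−ln(0.1879)/9.960=0.168 → t=1.677 > T=1.65: stop.
At T=1.65: A=4 S=2 Z=31 E=11 G=8; the largest is Z.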